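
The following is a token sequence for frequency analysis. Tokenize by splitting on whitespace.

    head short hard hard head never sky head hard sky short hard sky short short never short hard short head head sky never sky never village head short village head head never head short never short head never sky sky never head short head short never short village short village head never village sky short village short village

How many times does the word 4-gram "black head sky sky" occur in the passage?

Scanning the 55 overlapping 4-gram windows for "black head sky sky":
  (none found)

0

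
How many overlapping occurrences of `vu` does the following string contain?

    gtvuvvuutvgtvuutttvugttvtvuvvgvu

Sliding a length-2 window over the 32 characters (31 positions):
  position 3–4: vu
  position 6–7: vu
  position 13–14: vu
  position 19–20: vu
  position 26–27: vu
  position 31–32: vu

6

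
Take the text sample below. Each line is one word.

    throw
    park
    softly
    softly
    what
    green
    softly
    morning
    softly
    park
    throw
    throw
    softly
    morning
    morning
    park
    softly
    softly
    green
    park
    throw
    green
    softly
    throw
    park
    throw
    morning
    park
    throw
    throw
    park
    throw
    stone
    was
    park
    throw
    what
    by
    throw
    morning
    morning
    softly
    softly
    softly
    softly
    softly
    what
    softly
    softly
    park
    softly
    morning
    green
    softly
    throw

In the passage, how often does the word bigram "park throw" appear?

6

Scanning the 54 overlapping bigram windows for "park throw":
  position 10–11: park throw
  position 20–21: park throw
  position 25–26: park throw
  position 28–29: park throw
  position 31–32: park throw
  position 35–36: park throw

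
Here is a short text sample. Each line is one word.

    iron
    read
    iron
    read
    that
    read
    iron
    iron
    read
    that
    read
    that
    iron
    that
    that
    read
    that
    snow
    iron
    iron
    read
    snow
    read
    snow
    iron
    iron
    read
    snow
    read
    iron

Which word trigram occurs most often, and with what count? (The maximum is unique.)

Trigram frequencies (highest first):
  iron iron read: 3
  iron read that: 2
  read that read: 2
  that read that: 2
  snow iron iron: 2
  iron read snow: 2
  … (14 more, each ≤ 2)

"iron iron read", 3 times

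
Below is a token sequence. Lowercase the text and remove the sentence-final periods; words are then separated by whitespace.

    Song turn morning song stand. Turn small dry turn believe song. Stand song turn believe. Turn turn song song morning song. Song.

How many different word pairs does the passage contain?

22 tokens → 21 bigram windows in total.
Repeated bigrams (each contributes count−1 duplicates):
  morning song: 2
  song song: 2
  song stand: 2
  song turn: 2
  turn believe: 2
5 duplicate windows → 21 − 5 = 16 distinct.

16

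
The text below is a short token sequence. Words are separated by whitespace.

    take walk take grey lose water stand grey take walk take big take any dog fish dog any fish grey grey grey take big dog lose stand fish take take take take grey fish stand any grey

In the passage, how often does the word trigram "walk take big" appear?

Scanning the 35 overlapping trigram windows for "walk take big":
  position 10–12: walk take big

1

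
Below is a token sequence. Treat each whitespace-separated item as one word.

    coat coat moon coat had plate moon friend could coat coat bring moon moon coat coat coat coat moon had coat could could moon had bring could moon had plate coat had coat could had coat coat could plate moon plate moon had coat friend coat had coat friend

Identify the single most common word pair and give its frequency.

"coat coat", 6 times

Bigram frequencies (highest first):
  coat coat: 6
  had coat: 5
  moon had: 4
  coat had: 3
  plate moon: 3
  coat could: 3
  … (19 more, each ≤ 2)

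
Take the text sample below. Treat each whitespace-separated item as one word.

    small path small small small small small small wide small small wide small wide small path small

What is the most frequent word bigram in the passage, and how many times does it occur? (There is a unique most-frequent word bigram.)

Bigram frequencies (highest first):
  small small: 6
  small wide: 3
  wide small: 3
  small path: 2
  path small: 2

"small small", 6 times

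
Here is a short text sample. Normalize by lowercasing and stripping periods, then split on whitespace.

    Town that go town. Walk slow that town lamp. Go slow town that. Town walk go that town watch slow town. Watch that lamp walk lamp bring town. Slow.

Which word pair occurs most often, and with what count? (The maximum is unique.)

"that town", 3 times

Bigram frequencies (highest first):
  that town: 3
  town that: 2
  town walk: 2
  slow town: 2
  town watch: 2
  that go: 1
  … (16 more, each ≤ 1)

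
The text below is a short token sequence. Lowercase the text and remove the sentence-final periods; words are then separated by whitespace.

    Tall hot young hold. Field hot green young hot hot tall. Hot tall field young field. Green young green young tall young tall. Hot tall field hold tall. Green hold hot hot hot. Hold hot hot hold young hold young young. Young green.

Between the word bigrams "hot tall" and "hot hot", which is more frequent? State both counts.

"hot hot" (4 vs 3)

"hot tall": 3 occurrences
"hot hot": 4 occurrences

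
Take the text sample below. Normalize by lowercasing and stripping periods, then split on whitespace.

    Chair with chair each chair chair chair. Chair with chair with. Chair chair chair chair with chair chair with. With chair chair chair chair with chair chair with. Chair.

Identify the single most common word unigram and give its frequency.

Unigram frequencies (highest first):
  chair: 20
  with: 8
  each: 1

"chair", 20 times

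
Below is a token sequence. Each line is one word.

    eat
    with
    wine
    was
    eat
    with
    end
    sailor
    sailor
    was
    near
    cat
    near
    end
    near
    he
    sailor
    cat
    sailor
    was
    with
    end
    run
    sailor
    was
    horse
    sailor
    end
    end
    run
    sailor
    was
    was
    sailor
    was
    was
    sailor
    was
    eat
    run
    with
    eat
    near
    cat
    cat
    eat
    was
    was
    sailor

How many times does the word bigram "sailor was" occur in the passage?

6

Scanning the 48 overlapping bigram windows for "sailor was":
  position 9–10: sailor was
  position 19–20: sailor was
  position 24–25: sailor was
  position 31–32: sailor was
  position 34–35: sailor was
  position 37–38: sailor was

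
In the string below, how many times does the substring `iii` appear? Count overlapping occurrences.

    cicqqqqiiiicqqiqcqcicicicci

2

Sliding a length-3 window over the 27 characters (25 positions):
  position 8–10: iii
  position 9–11: iii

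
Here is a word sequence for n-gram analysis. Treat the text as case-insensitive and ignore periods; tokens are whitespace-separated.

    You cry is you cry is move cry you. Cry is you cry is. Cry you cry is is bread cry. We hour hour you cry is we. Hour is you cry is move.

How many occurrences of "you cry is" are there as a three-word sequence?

Scanning the 32 overlapping trigram windows for "you cry is":
  position 1–3: you cry is
  position 4–6: you cry is
  position 9–11: you cry is
  position 12–14: you cry is
  position 16–18: you cry is
  position 25–27: you cry is
  position 31–33: you cry is

7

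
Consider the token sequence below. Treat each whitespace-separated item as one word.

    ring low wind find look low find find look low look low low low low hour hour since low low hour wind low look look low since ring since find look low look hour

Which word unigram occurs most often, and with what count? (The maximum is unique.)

Unigram frequencies (highest first):
  low: 12
  look: 7
  find: 4
  hour: 4
  since: 3
  ring: 2
  … (1 more, each ≤ 2)

"low", 12 times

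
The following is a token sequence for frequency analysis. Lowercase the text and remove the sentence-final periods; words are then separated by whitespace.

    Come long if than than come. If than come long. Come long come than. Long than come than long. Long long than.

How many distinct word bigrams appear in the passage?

11

22 tokens → 21 bigram windows in total.
Repeated bigrams (each contributes count−1 duplicates):
  come long: 3
  than come: 3
  come than: 2
  if than: 2
  long come: 2
  long long: 2
  long than: 2
  than long: 2
10 duplicate windows → 21 − 10 = 11 distinct.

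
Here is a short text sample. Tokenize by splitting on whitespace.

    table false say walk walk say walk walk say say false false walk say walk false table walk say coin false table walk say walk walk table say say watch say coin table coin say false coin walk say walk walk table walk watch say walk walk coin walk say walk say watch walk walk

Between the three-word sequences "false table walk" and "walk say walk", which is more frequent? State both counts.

"false table walk": 2 occurrences
"walk say walk": 5 occurrences

"walk say walk" (5 vs 2)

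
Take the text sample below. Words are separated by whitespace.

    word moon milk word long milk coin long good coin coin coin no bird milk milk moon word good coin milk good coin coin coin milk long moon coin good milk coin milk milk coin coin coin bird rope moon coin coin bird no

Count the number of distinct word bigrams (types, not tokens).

44 tokens → 43 bigram windows in total.
Repeated bigrams (each contributes count−1 duplicates):
  coin coin: 7
  coin milk: 3
  good coin: 3
  milk coin: 3
  coin bird: 2
  milk milk: 2
  moon coin: 2
15 duplicate windows → 43 − 15 = 28 distinct.

28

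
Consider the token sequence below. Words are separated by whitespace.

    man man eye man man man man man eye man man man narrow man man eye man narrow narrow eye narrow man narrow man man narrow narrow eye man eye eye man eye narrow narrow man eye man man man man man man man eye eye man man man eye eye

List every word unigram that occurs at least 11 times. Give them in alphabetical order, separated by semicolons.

eye; man

Unigram counts meeting the condition (at least 11 times):
  eye: 13
  man: 29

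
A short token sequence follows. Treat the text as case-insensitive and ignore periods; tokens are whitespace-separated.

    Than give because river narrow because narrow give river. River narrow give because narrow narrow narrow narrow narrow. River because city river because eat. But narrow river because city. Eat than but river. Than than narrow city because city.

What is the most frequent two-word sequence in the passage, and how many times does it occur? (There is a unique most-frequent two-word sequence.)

"narrow narrow", 4 times

Bigram frequencies (highest first):
  narrow narrow: 4
  river because: 3
  because city: 3
  give because: 2
  river narrow: 2
  because narrow: 2
  … (20 more, each ≤ 2)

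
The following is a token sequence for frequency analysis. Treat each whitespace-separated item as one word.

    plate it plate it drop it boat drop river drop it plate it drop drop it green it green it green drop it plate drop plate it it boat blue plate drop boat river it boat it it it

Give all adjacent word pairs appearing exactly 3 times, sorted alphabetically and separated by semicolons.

it boat; it green; it it; it plate

Bigram counts meeting the condition (exactly 3 times):
  it boat: 3
  it green: 3
  it it: 3
  it plate: 3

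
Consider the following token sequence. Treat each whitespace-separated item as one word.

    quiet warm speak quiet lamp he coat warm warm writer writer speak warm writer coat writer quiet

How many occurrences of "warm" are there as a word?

Scanning the 17 tokens for "warm":
  position 2: warm
  position 8: warm
  position 9: warm
  position 13: warm

4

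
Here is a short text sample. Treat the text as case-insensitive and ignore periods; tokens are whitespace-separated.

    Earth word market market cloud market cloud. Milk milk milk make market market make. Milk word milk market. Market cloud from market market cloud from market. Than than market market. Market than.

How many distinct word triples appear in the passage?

32 tokens → 30 trigram windows in total.
Repeated trigrams (each contributes count−1 duplicates):
  market market cloud: 3
  cloud from market: 2
  market cloud from: 2
4 duplicate windows → 30 − 4 = 26 distinct.

26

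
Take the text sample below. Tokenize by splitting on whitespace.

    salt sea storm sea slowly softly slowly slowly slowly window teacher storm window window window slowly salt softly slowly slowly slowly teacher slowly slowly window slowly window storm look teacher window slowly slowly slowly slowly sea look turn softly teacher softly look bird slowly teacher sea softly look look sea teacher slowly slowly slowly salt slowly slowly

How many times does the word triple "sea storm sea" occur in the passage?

Scanning the 55 overlapping trigram windows for "sea storm sea":
  position 2–4: sea storm sea

1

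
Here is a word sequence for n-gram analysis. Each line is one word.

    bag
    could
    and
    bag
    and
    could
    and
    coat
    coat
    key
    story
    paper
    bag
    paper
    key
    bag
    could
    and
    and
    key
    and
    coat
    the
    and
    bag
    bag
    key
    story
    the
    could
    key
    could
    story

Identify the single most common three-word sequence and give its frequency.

"bag could and", 2 times

Trigram frequencies (highest first):
  bag could and: 2
  could and bag: 1
  and bag and: 1
  bag and could: 1
  and could and: 1
  could and coat: 1
  … (24 more, each ≤ 1)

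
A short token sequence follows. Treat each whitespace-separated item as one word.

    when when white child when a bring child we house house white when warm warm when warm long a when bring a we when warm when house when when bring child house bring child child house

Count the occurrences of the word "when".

Scanning the 36 tokens for "when":
  position 1: when
  position 2: when
  position 5: when
  position 13: when
  position 16: when
  position 20: when
  position 24: when
  position 26: when
  position 28: when
  position 29: when

10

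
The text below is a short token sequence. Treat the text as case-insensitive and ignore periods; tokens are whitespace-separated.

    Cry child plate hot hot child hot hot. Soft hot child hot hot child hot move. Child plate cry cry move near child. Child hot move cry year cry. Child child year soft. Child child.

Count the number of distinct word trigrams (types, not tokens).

35 tokens → 33 trigram windows in total.
Repeated trigrams (each contributes count−1 duplicates):
  hot child hot: 3
  child hot hot: 2
  child hot move: 2
  hot hot child: 2
5 duplicate windows → 33 − 5 = 28 distinct.

28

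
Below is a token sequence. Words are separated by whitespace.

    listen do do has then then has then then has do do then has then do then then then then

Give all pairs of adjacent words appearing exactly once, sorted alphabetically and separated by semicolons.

Bigram counts meeting the condition (exactly once):
  do has: 1
  has do: 1
  listen do: 1
  then do: 1

do has; has do; listen do; then do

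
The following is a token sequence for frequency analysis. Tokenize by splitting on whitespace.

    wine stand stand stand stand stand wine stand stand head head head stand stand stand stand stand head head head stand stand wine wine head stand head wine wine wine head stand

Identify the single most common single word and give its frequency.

"stand", 16 times

Unigram frequencies (highest first):
  stand: 16
  head: 9
  wine: 7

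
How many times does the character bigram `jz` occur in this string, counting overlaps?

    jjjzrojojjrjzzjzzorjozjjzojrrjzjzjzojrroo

Sliding a length-2 window over the 41 characters (40 positions):
  position 3–4: jz
  position 12–13: jz
  position 15–16: jz
  position 24–25: jz
  position 30–31: jz
  position 32–33: jz
  position 34–35: jz

7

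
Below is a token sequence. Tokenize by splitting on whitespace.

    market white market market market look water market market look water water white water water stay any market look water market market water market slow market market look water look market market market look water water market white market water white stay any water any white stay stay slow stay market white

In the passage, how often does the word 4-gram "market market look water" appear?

Scanning the 49 overlapping 4-gram windows for "market market look water":
  position 4–7: market market look water
  position 8–11: market market look water
  position 26–29: market market look water
  position 32–35: market market look water

4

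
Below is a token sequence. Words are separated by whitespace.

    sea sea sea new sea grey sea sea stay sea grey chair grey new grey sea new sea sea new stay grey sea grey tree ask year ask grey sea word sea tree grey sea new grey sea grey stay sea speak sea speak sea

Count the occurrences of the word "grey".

10

Scanning the 45 tokens for "grey":
  position 6: grey
  position 11: grey
  position 13: grey
  position 15: grey
  position 22: grey
  position 24: grey
  position 29: grey
  position 34: grey
  position 37: grey
  position 39: grey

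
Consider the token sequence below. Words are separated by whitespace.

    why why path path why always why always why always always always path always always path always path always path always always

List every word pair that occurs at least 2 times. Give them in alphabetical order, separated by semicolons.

always always; always path; always why; path always; why always

Bigram counts meeting the condition (at least 2 times):
  always always: 4
  always path: 4
  always why: 2
  path always: 4
  why always: 3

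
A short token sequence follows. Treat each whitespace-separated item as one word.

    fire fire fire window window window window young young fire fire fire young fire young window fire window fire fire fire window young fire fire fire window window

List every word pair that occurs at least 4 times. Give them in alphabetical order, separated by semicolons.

fire fire; fire window; window window

Bigram counts meeting the condition (at least 4 times):
  fire fire: 8
  fire window: 4
  window window: 4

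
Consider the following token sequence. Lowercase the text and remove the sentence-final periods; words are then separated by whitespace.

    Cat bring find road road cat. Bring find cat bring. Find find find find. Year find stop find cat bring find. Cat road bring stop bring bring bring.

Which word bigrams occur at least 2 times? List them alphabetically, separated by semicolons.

bring bring; bring find; cat bring; find cat; find find

Bigram counts meeting the condition (at least 2 times):
  bring bring: 2
  bring find: 4
  cat bring: 4
  find cat: 3
  find find: 3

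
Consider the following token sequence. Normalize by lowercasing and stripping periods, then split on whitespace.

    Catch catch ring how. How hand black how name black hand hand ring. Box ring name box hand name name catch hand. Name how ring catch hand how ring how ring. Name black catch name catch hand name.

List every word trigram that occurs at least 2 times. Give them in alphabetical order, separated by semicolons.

Trigram counts meeting the condition (at least 2 times):
  catch hand name: 2
  name catch hand: 2

catch hand name; name catch hand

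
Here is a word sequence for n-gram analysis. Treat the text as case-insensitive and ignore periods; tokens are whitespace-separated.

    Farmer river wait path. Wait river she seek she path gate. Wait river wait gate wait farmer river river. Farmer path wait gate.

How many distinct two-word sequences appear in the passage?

16

23 tokens → 22 bigram windows in total.
Repeated bigrams (each contributes count−1 duplicates):
  farmer river: 2
  gate wait: 2
  path wait: 2
  river wait: 2
  wait gate: 2
  wait river: 2
6 duplicate windows → 22 − 6 = 16 distinct.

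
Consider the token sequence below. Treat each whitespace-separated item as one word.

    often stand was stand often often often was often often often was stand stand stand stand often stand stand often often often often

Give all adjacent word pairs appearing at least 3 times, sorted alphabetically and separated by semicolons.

Bigram counts meeting the condition (at least 3 times):
  often often: 7
  stand often: 3
  stand stand: 4

often often; stand often; stand stand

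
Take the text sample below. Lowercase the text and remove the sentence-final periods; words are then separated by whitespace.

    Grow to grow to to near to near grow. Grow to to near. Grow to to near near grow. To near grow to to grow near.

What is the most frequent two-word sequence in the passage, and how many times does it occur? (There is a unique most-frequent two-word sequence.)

Bigram frequencies (highest first):
  grow to: 6
  to near: 5
  to to: 4
  near grow: 4
  to grow: 2
  near to: 1
  … (3 more, each ≤ 1)

"grow to", 6 times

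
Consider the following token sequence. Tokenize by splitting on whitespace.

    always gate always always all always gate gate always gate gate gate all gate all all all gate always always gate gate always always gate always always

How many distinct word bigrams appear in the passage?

27 tokens → 26 bigram windows in total.
Repeated bigrams (each contributes count−1 duplicates):
  always gate: 5
  gate always: 5
  always always: 4
  gate gate: 4
  all all: 2
  all gate: 2
  gate all: 2
17 duplicate windows → 26 − 17 = 9 distinct.

9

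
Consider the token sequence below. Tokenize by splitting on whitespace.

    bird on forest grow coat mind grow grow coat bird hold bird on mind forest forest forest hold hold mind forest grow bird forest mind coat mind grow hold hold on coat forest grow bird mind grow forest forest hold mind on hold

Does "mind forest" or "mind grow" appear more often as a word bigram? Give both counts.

"mind grow" (3 vs 2)

"mind forest": 2 occurrences
"mind grow": 3 occurrences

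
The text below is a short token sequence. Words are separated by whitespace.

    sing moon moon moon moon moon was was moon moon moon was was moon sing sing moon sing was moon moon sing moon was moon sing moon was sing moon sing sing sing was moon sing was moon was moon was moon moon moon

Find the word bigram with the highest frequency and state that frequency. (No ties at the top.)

Bigram frequencies (highest first):
  moon moon: 9
  was moon: 8
  moon was: 6
  moon sing: 6
  sing moon: 5
  sing sing: 3
  … (3 more, each ≤ 3)

"moon moon", 9 times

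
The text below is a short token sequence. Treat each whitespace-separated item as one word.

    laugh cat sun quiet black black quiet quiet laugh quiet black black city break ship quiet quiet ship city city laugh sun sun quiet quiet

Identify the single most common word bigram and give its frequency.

Bigram frequencies (highest first):
  quiet quiet: 3
  sun quiet: 2
  quiet black: 2
  black black: 2
  laugh cat: 1
  cat sun: 1
  … (13 more, each ≤ 1)

"quiet quiet", 3 times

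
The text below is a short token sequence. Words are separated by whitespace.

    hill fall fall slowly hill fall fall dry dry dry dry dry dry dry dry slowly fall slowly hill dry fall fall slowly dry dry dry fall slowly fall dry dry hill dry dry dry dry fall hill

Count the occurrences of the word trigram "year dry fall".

Scanning the 36 overlapping trigram windows for "year dry fall":
  (none found)

0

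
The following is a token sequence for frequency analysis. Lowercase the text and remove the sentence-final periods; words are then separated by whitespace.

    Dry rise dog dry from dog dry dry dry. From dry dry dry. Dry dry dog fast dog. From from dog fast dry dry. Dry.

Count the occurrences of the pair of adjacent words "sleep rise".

0

Scanning the 24 overlapping bigram windows for "sleep rise":
  (none found)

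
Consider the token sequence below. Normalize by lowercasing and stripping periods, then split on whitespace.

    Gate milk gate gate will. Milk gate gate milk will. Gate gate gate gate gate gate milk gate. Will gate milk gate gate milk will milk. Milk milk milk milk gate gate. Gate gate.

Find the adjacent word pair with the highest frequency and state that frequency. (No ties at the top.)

"gate gate", 11 times

Bigram frequencies (highest first):
  gate gate: 11
  gate milk: 5
  milk gate: 5
  milk milk: 4
  gate will: 2
  will milk: 2
  … (2 more, each ≤ 2)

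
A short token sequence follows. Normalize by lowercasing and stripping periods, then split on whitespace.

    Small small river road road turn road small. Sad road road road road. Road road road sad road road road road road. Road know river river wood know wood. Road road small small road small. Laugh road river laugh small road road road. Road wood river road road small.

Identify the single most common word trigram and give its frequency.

Trigram frequencies (highest first):
  road road road: 11
  river road road: 2
  sad road road: 2
  road road small: 2
  small small river: 1
  small river road: 1
  … (28 more, each ≤ 1)

"road road road", 11 times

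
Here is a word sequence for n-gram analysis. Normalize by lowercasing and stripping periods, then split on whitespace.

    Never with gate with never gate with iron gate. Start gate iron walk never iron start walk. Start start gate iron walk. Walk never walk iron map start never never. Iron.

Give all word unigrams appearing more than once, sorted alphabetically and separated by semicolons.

gate; iron; never; start; walk; with

Unigram counts meeting the condition (more than once):
  gate: 5
  iron: 6
  never: 6
  start: 5
  walk: 5
  with: 3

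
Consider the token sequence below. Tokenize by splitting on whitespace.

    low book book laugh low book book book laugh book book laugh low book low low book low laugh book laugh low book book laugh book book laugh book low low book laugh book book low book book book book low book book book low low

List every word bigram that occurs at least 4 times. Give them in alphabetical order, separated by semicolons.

Bigram counts meeting the condition (at least 4 times):
  book book: 12
  book laugh: 7
  book low: 6
  laugh book: 5
  low book: 8

book book; book laugh; book low; laugh book; low book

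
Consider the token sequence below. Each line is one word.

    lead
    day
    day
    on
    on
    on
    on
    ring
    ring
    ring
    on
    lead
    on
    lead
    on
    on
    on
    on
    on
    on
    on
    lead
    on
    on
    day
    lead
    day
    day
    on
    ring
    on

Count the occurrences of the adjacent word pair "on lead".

3

Scanning the 30 overlapping bigram windows for "on lead":
  position 11–12: on lead
  position 13–14: on lead
  position 21–22: on lead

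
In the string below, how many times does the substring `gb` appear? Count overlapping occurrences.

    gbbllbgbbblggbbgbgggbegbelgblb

7

Sliding a length-2 window over the 30 characters (29 positions):
  position 1–2: gb
  position 7–8: gb
  position 13–14: gb
  position 16–17: gb
  position 20–21: gb
  position 23–24: gb
  position 27–28: gb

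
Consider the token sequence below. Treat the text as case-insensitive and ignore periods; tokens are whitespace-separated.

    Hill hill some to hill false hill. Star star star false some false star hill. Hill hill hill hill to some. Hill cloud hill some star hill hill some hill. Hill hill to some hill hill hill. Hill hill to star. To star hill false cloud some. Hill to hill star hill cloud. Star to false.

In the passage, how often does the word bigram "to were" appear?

Scanning the 55 overlapping bigram windows for "to were":
  (none found)

0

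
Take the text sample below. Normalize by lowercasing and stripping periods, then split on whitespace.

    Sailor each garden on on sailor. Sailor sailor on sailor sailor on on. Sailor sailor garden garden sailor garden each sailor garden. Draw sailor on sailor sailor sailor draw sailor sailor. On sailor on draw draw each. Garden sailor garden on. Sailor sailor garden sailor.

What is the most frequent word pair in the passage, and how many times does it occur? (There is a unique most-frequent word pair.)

"sailor sailor", 8 times

Bigram frequencies (highest first):
  sailor sailor: 8
  on sailor: 6
  sailor on: 5
  sailor garden: 5
  garden sailor: 3
  each garden: 2
  … (12 more, each ≤ 2)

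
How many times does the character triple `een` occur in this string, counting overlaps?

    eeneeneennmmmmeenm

Sliding a length-3 window over the 18 characters (16 positions):
  position 1–3: een
  position 4–6: een
  position 7–9: een
  position 15–17: een

4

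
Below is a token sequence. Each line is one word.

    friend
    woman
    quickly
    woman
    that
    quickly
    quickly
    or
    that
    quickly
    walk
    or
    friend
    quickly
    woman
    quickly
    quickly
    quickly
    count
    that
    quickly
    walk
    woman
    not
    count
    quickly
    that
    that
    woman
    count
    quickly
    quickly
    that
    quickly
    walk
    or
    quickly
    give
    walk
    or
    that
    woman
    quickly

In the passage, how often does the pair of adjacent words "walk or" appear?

3

Scanning the 42 overlapping bigram windows for "walk or":
  position 11–12: walk or
  position 35–36: walk or
  position 39–40: walk or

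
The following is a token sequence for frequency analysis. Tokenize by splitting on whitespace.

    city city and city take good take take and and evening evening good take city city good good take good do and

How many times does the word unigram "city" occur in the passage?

Scanning the 22 tokens for "city":
  position 1: city
  position 2: city
  position 4: city
  position 15: city
  position 16: city

5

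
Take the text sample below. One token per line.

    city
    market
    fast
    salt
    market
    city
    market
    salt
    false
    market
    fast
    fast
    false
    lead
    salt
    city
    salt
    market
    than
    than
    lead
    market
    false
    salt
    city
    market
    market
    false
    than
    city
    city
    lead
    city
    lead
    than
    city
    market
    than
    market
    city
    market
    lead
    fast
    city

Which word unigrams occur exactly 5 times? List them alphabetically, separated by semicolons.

Unigram counts meeting the condition (exactly 5 times):
  lead: 5
  salt: 5
  than: 5

lead; salt; than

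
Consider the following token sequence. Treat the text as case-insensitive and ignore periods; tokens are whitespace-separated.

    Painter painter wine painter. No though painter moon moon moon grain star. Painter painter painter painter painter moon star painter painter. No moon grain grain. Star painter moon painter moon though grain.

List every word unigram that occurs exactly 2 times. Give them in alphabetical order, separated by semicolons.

Unigram counts meeting the condition (exactly 2 times):
  no: 2
  though: 2

no; though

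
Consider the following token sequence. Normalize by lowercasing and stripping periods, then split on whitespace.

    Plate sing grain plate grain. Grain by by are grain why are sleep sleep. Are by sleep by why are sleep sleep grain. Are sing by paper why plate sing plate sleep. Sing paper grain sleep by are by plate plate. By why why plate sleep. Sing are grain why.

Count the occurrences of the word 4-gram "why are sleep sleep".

2

Scanning the 47 overlapping 4-gram windows for "why are sleep sleep":
  position 11–14: why are sleep sleep
  position 19–22: why are sleep sleep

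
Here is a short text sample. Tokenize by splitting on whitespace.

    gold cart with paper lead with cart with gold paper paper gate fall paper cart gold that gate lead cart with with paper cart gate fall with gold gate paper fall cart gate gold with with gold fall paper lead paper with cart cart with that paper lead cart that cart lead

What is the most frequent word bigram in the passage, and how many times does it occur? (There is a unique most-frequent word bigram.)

"cart with", 4 times

Bigram frequencies (highest first):
  cart with: 4
  paper lead: 3
  with gold: 3
  with paper: 2
  with cart: 2
  gate fall: 2
  … (30 more, each ≤ 2)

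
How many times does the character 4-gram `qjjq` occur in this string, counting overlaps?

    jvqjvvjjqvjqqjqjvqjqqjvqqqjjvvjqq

0

Sliding a length-4 window over the 33 characters (30 positions):
  (no match at any position)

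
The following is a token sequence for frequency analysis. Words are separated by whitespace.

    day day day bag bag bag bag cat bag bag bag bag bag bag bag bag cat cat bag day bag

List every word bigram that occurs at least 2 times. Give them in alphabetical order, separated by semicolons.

Bigram counts meeting the condition (at least 2 times):
  bag bag: 10
  bag cat: 2
  cat bag: 2
  day bag: 2
  day day: 2

bag bag; bag cat; cat bag; day bag; day day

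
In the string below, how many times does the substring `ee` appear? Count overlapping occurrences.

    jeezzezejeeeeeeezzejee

Sliding a length-2 window over the 22 characters (21 positions):
  position 2–3: ee
  position 10–11: ee
  position 11–12: ee
  position 12–13: ee
  position 13–14: ee
  position 14–15: ee
  position 15–16: ee
  position 21–22: ee

8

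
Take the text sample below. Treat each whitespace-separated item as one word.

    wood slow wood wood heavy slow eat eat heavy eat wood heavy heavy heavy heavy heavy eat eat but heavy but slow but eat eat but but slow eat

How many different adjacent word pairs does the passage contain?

18

29 tokens → 28 bigram windows in total.
Repeated bigrams (each contributes count−1 duplicates):
  heavy heavy: 4
  eat eat: 3
  but slow: 2
  eat but: 2
  heavy eat: 2
  slow eat: 2
  wood heavy: 2
10 duplicate windows → 28 − 10 = 18 distinct.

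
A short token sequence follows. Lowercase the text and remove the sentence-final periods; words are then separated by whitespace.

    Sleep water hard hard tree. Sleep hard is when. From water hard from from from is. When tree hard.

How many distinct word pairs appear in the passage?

19 tokens → 18 bigram windows in total.
Repeated bigrams (each contributes count−1 duplicates):
  from from: 2
  is when: 2
  water hard: 2
3 duplicate windows → 18 − 3 = 15 distinct.

15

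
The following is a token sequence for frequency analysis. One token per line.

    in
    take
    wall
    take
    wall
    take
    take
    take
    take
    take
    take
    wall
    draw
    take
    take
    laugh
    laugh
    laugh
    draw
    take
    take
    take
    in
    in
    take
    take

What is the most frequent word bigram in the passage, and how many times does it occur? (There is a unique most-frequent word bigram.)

"take take", 9 times

Bigram frequencies (highest first):
  take take: 9
  take wall: 3
  in take: 2
  wall take: 2
  draw take: 2
  laugh laugh: 2
  … (5 more, each ≤ 1)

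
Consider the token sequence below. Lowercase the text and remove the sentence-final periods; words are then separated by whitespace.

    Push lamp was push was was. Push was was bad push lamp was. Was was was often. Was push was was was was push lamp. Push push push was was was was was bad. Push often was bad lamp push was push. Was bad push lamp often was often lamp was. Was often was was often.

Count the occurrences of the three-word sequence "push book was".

Scanning the 54 overlapping trigram windows for "push book was":
  (none found)

0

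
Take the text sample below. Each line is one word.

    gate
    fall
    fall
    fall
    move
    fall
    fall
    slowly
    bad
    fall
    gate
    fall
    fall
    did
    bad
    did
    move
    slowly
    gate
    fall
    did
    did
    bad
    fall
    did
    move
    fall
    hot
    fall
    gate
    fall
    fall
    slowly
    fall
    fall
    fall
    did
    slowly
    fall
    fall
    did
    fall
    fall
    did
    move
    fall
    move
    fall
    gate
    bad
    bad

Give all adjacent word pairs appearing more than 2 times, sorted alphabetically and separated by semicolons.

did move; fall did; fall fall; fall gate; gate fall; move fall

Bigram counts meeting the condition (more than 2 times):
  did move: 3
  fall did: 6
  fall fall: 9
  fall gate: 3
  gate fall: 4
  move fall: 4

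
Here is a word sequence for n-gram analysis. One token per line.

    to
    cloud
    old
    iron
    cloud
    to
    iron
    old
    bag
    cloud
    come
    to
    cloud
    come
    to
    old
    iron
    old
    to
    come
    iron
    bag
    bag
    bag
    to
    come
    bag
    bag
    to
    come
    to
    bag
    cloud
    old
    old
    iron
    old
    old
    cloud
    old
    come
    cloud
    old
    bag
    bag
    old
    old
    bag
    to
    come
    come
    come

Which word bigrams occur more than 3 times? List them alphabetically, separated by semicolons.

bag bag; cloud old; to come

Bigram counts meeting the condition (more than 3 times):
  bag bag: 4
  cloud old: 4
  to come: 4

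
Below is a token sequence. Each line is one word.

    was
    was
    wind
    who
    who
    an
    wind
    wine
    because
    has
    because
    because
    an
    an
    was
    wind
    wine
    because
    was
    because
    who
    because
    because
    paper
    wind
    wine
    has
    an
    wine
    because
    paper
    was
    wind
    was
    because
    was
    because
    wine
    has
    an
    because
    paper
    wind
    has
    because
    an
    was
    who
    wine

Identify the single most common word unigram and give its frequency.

"because", 12 times

Unigram frequencies (highest first):
  because: 12
  was: 8
  wind: 6
  an: 6
  wine: 6
  who: 4
  … (2 more, each ≤ 4)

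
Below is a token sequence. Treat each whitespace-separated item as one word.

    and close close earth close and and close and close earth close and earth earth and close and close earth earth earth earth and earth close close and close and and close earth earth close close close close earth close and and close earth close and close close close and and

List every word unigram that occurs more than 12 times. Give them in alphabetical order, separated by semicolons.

Unigram counts meeting the condition (more than 12 times):
  and: 16
  close: 22
  earth: 13

and; close; earth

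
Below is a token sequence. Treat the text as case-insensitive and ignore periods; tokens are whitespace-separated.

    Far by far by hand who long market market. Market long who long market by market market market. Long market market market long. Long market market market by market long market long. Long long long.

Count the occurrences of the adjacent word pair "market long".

5

Scanning the 34 overlapping bigram windows for "market long":
  position 10–11: market long
  position 18–19: market long
  position 22–23: market long
  position 29–30: market long
  position 31–32: market long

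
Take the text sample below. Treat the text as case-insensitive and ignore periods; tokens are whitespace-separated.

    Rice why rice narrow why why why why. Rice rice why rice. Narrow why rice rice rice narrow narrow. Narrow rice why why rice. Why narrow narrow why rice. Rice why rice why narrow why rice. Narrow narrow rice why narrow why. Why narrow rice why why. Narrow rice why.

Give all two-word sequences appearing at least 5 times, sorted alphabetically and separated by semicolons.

Bigram counts meeting the condition (at least 5 times):
  narrow why: 5
  rice why: 9
  why narrow: 5
  why rice: 8
  why why: 6

narrow why; rice why; why narrow; why rice; why why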